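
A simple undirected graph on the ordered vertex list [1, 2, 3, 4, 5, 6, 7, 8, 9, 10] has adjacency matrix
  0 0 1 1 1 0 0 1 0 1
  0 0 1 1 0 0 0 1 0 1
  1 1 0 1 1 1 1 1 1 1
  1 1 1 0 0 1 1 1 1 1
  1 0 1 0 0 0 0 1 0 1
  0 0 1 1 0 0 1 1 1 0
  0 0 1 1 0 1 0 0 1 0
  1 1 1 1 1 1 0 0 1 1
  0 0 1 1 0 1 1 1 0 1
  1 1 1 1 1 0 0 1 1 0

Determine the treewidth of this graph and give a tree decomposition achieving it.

The largest bag has 5 vertices, giving width 4; this decomposition certifies tw(G) ≤ 4. On the other hand G contains the 5-clique {1, 3, 4, 8, 10}. A clique must lie in a single bag of any decomposition, so no decomposition can have width below 4. Hence tw(G) = 4 exactly.

Treewidth 4.
One optimal decomposition is:
Bags: B1 = {3, 4, 6, 8, 9}  B2 = {3, 4, 8, 9, 10}  B3 = {1, 3, 4, 8, 10}  B4 = {2, 3, 4, 8, 10}  B5 = {1, 3, 5, 8, 10}  B6 = {3, 4, 6, 7, 9}
Tree: B1–B2, B2–B3, B2–B4, B3–B5, B1–B6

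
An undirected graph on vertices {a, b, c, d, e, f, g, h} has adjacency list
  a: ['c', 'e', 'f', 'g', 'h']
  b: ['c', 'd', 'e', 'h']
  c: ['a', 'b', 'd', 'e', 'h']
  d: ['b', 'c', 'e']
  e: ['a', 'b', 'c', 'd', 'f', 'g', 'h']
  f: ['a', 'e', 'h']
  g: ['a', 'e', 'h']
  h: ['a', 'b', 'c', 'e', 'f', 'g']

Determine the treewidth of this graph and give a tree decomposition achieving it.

Every bag has size at most 4, so the width is 4 − 1 = 3 and tw(G) ≤ 3. On the other hand G contains the 4-clique {b, c, d, e}. A clique must lie in a single bag of any decomposition, so no decomposition can have width below 3. Combining the bounds, tw(G) = 3.

Treewidth 3.
One such decomposition:
Bags: B1 = {b, c, e, h}  B2 = {a, c, e, h}  B3 = {a, e, f, h}  B4 = {b, c, d, e}  B5 = {a, e, g, h}
Tree: B1–B2, B2–B3, B1–B4, B2–B5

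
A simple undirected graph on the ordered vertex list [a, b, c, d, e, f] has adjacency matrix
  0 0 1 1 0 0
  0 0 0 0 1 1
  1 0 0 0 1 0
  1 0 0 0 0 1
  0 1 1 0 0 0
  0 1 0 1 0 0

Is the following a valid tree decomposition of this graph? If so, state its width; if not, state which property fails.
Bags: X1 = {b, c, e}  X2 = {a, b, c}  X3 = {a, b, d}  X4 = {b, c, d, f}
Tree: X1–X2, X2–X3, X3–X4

No — bags containing vertex c are not connected in the tree.

A tree decomposition must satisfy three properties: every vertex lies in some bag; for every edge, both endpoints lie together in some bag; and for every vertex, the bags containing it form a connected subtree. Here bags containing vertex c are not connected in the tree, so the decomposition is invalid.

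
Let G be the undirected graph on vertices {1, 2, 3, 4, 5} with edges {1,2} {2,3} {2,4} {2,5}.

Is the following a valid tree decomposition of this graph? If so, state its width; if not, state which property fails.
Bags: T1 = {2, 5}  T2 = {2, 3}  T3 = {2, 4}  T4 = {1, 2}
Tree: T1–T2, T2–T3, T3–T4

Yes; width 1.

Vertex coverage: the bags together contain {1, 2, 3, 4, 5}, the full vertex set. Edge coverage: each edge of G has both endpoints in at least one bag. Running intersection: for every vertex, the bags containing it form a connected subtree. All three properties hold, so this is a valid tree decomposition of width max|bag| − 1 = 1, and hence tw(G) ≤ 1.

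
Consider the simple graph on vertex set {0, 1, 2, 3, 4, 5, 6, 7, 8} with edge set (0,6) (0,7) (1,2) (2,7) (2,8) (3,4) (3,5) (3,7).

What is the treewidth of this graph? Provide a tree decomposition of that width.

The largest bag has 2 vertices, giving width 1; this decomposition certifies tw(G) ≤ 1. G has an edge, so its treewidth is at least 1. The upper and lower bounds meet at 1, so that is the treewidth.

Treewidth 1.
One optimal decomposition is:
Bags: B1 = {2, 7}  B2 = {0, 7}  B3 = {2, 8}  B4 = {0, 6}  B5 = {3, 7}  B6 = {3, 5}  B7 = {3, 4}  B8 = {1, 2}
Tree: B1–B2, B1–B3, B2–B4, B2–B5, B5–B6, B5–B7, B3–B8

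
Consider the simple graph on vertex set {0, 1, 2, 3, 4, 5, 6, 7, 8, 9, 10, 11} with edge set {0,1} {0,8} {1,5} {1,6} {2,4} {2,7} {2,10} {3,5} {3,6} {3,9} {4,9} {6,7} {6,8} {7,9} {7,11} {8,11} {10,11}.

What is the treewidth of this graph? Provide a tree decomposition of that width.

Every bag has size at most 4, so the width is 4 − 1 = 3 and tw(G) ≤ 3. For the lower bound: the 4 vertex sets {2,4,10}, {11}, {7}, {3,6,8,9} are disjoint, each induces a connected subgraph, and every pair is joined by at least one edge of G. Contracting each set to a single vertex therefore yields K_{4} as a minor, and since treewidth is minor-monotone, tw(G) ≥ tw(K_{4}) = 3. Combining the bounds, tw(G) = 3.

Treewidth 3.
One such decomposition:
Bags: B1 = {2, 4, 10, 11}  B2 = {2, 4, 7, 11}  B3 = {4, 7, 9, 11}  B4 = {7, 8, 9, 11}  B5 = {6, 7, 8, 9}  B6 = {3, 6, 8, 9}  B7 = {0, 3, 6, 8}  B8 = {0, 1, 3, 6}  B9 = {0, 1, 3, 5}
Tree: B1–B2, B2–B3, B3–B4, B4–B5, B5–B6, B6–B7, B7–B8, B8–B9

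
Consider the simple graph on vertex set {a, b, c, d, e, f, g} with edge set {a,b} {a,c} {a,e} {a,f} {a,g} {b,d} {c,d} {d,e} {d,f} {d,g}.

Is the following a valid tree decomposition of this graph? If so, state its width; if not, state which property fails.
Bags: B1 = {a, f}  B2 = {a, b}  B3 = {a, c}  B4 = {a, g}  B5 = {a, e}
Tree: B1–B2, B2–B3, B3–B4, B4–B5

No — vertex d appears in no bag.

A tree decomposition must satisfy three properties: every vertex lies in some bag; for every edge, both endpoints lie together in some bag; and for every vertex, the bags containing it form a connected subtree. Here vertex d appears in no bag, so the decomposition is invalid.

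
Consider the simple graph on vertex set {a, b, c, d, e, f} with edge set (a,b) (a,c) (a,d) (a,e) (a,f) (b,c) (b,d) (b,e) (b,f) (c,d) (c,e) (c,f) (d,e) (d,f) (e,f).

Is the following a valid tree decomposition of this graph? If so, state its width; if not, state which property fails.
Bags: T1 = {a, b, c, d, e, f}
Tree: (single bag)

Yes; width 5.

Checking the three conditions: (i) the bags cover all of {a, b, c, d, e, f}; (ii) for each edge, some bag contains both endpoints; (iii) the bags containing any fixed vertex form a subtree. All hold, so the decomposition is valid with width 6 − 1 = 5.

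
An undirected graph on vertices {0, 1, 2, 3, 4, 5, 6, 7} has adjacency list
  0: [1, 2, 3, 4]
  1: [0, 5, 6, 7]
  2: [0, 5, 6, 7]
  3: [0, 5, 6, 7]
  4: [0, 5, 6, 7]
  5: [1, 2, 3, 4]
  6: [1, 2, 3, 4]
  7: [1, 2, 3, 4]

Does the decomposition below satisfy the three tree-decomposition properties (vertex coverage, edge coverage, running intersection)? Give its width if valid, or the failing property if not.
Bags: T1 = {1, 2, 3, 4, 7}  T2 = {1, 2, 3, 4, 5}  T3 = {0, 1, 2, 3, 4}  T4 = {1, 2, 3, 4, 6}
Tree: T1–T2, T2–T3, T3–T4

Yes; width 4.

Every vertex of G appears in some bag (union = {0, 1, 2, 3, 4, 5, 6, 7}); every edge is covered by a bag; and for each vertex v the set of bags containing v is connected in the bag tree. The decomposition is therefore valid. The largest bag has 5 vertices, so the width is 4.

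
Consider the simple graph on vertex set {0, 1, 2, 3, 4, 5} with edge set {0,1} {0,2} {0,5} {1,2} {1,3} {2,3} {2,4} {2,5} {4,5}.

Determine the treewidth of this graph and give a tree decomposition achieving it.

Treewidth 2.
One such decomposition:
Bags: B1 = {0, 1, 2}  B2 = {0, 2, 5}  B3 = {2, 4, 5}  B4 = {1, 2, 3}
Tree: B1–B2, B2–B3, B1–B4

The largest bag has 3 vertices, giving width 2; this decomposition certifies tw(G) ≤ 2. For the lower bound, the 3 vertices {0, 1, 2} are pairwise adjacent, and any tree decomposition puts a clique entirely inside one bag — forcing width ≥ 2. Hence tw(G) = 2 exactly.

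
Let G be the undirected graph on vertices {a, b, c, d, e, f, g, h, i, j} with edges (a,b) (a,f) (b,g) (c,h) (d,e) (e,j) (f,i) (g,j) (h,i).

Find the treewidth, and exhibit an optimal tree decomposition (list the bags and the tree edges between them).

The largest bag has 2 vertices, giving width 1; this decomposition certifies tw(G) ≤ 1. Any graph with an edge has treewidth ≥ 1, and G has the edge d–e. Hence tw(G) = 1 exactly.

Treewidth 1.
One optimal decomposition is:
Bags: B1 = {d, e}  B2 = {e, j}  B3 = {g, j}  B4 = {b, g}  B5 = {a, b}  B6 = {a, f}  B7 = {f, i}  B8 = {h, i}  B9 = {c, h}
Tree: B1–B2, B2–B3, B3–B4, B4–B5, B5–B6, B6–B7, B7–B8, B8–B9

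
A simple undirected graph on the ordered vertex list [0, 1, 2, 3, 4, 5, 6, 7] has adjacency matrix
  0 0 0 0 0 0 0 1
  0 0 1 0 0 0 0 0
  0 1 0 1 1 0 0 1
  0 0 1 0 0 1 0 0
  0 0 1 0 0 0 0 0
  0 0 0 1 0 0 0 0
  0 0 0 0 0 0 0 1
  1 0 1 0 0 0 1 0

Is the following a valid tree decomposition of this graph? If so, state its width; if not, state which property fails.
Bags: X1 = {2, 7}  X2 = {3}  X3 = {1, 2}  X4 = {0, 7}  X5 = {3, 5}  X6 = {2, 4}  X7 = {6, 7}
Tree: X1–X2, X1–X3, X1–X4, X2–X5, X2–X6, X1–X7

A tree decomposition must satisfy three properties: every vertex lies in some bag; for every edge, both endpoints lie together in some bag; and for every vertex, the bags containing it form a connected subtree. Here edge (2,3) lies in no bag, so the decomposition is invalid.

No — edge (2,3) lies in no bag.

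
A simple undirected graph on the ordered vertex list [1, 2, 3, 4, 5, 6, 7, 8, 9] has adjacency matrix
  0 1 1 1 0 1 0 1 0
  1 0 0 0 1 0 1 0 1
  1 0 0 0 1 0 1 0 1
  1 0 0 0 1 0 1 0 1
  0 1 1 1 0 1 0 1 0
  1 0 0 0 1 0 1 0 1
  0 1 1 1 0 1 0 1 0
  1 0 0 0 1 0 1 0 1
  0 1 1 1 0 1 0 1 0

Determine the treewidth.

4

A width-4 tree decomposition is:
Bags: B1 = {1, 5, 6, 7, 9}  B2 = {1, 3, 5, 7, 9}  B3 = {1, 2, 5, 7, 9}  B4 = {1, 5, 7, 8, 9}  B5 = {1, 4, 5, 7, 9}
Tree: B1–B2, B2–B3, B3–B4, B4–B5
Every bag has size at most 5, so the width is 5 − 1 = 4 and tw(G) ≤ 4. For the lower bound: the 5 vertex sets {6,9}, {3,5}, {2,7}, {1}, {8} are disjoint, each induces a connected subgraph, and every pair is joined by at least one edge of G. Contracting each set to a single vertex therefore yields K_{5} as a minor, and since treewidth is minor-monotone, tw(G) ≥ tw(K_{5}) = 4. The upper and lower bounds meet at 4, so that is the treewidth.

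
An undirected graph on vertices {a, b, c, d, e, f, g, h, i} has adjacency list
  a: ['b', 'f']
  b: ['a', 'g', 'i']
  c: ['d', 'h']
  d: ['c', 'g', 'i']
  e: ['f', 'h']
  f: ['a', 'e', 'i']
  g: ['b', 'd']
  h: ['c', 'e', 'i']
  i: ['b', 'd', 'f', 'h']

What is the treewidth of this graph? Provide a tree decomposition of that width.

The largest bag has 4 vertices, giving width 3; this decomposition certifies tw(G) ≤ 3. For the lower bound: the 4 vertex sets {c,d,g}, {b}, {i}, {a,e,f,h} are disjoint, each induces a connected subgraph, and every pair is joined by at least one edge of G. Contracting each set to a single vertex therefore yields K_{4} as a minor, and since treewidth is minor-monotone, tw(G) ≥ tw(K_{4}) = 3. The upper and lower bounds meet at 3, so that is the treewidth.

Treewidth 3.
Bags: B1 = {b, c, d, g}  B2 = {b, c, d, i}  B3 = {b, c, h, i}  B4 = {a, b, h, i}  B5 = {a, f, h, i}  B6 = {a, e, f, h}
Tree: B1–B2, B2–B3, B3–B4, B4–B5, B5–B6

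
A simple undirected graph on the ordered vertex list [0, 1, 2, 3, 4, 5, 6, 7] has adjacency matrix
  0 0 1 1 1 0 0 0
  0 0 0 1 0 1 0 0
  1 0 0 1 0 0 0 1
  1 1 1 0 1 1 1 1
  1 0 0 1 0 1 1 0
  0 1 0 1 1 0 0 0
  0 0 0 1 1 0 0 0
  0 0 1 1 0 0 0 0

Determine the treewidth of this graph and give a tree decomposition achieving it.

Treewidth 2.
One such decomposition:
Bags: B1 = {0, 3, 4}  B2 = {3, 4, 5}  B3 = {0, 2, 3}  B4 = {3, 4, 6}  B5 = {1, 3, 5}  B6 = {2, 3, 7}
Tree: B1–B2, B1–B3, B2–B4, B2–B5, B3–B6

Every bag has size at most 3, so the width is 3 − 1 = 2 and tw(G) ≤ 2. Conversely, {1, 3, 5} is a clique of size 3, and the vertices of any clique must share a bag in every tree decomposition; so some bag has ≥ 3 vertices and tw(G) ≥ 2. Combining the bounds, tw(G) = 2.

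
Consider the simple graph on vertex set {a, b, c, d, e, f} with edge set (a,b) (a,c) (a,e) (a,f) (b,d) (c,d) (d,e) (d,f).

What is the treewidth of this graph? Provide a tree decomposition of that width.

Treewidth 2.
One optimal decomposition is:
Bags: B1 = {a, b, d}  B2 = {a, d, e}  B3 = {a, d, f}  B4 = {a, c, d}
Tree: B1–B2, B2–B3, B3–B4

Every bag has size at most 3, so the width is 3 − 1 = 2 and tw(G) ≤ 2. The edges b–a–e–d–b form a cycle, so G is not a tree and its treewidth is at least 2. Therefore the treewidth is 2.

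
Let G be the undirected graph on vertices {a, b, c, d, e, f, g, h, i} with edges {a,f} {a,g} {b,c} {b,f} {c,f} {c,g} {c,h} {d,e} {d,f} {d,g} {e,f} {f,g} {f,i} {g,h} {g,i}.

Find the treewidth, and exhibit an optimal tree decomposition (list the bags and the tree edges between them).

Treewidth 2.
Bags: B1 = {c, f, g}  B2 = {f, g, i}  B3 = {a, f, g}  B4 = {d, f, g}  B5 = {d, e, f}  B6 = {c, g, h}  B7 = {b, c, f}
Tree: B1–B2, B1–B3, B3–B4, B4–B5, B1–B6, B1–B7

Every bag has size at most 3, so the width is 3 − 1 = 2 and tw(G) ≤ 2. On the other hand G contains the 3-clique {c, g, h}. A clique must lie in a single bag of any decomposition, so no decomposition can have width below 2. Combining the bounds, tw(G) = 2.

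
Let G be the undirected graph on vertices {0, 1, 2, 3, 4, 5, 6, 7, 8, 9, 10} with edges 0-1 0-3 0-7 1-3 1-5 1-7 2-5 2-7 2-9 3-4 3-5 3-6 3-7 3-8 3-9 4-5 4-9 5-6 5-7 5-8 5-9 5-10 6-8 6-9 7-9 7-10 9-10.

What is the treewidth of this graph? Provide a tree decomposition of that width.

Every bag has size at most 4, so the width is 4 − 1 = 3 and tw(G) ≤ 3. Conversely, {0, 1, 3, 7} is a clique of size 4, and the vertices of any clique must share a bag in every tree decomposition; so some bag has ≥ 4 vertices and tw(G) ≥ 3. Combining the bounds, tw(G) = 3.

Treewidth 3.
Bags: B1 = {3, 5, 7, 9}  B2 = {1, 3, 5, 7}  B3 = {5, 7, 9, 10}  B4 = {0, 1, 3, 7}  B5 = {3, 4, 5, 9}  B6 = {3, 5, 6, 9}  B7 = {2, 5, 7, 9}  B8 = {3, 5, 6, 8}
Tree: B1–B2, B1–B3, B2–B4, B1–B5, B1–B6, B1–B7, B6–B8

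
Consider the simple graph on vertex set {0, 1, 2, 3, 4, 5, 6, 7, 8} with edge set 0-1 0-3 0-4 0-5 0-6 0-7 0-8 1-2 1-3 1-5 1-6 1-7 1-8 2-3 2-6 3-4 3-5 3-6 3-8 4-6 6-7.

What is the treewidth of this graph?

3

A width-3 tree decomposition is:
Bags: B1 = {0, 3, 4, 6}  B2 = {0, 1, 3, 6}  B3 = {0, 1, 6, 7}  B4 = {0, 1, 3, 5}  B5 = {1, 2, 3, 6}  B6 = {0, 1, 3, 8}
Tree: B1–B2, B2–B3, B2–B4, B2–B5, B2–B6
The largest bag has 4 vertices, giving width 3; this decomposition certifies tw(G) ≤ 3. On the other hand G contains the 4-clique {0, 1, 3, 8}. A clique must lie in a single bag of any decomposition, so no decomposition can have width below 3. The upper and lower bounds meet at 3, so that is the treewidth.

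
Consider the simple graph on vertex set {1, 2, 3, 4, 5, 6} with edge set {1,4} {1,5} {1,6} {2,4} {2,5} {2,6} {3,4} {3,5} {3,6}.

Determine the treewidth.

3

A width-3 tree decomposition is:
Bags: B1 = {2, 4, 5, 6}  B2 = {3, 4, 5, 6}  B3 = {1, 4, 5, 6}
Tree: B1–B2, B2–B3
Every bag has size at most 4, so the width is 4 − 1 = 3 and tw(G) ≤ 3. For the lower bound: the 4 vertex sets {2,5}, {3,4}, {6}, {1} are disjoint, each induces a connected subgraph, and every pair is joined by at least one edge of G. Contracting each set to a single vertex therefore yields K_{4} as a minor, and since treewidth is minor-monotone, tw(G) ≥ tw(K_{4}) = 3. Combining the bounds, tw(G) = 3.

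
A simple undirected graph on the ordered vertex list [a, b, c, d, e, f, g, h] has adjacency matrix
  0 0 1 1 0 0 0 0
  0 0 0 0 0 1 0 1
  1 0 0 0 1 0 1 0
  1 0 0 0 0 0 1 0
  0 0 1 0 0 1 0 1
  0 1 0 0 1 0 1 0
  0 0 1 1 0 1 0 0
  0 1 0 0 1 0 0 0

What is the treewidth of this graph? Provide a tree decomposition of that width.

Each bag holds 3 vertices, so the decomposition has width 2, which upper-bounds the treewidth. For the lower bound, G contains the cycle h–b–f–e–h, so G is not a forest; only forests have treewidth ≤ 1, hence tw(G) ≥ 2. Combining the bounds, tw(G) = 2.

Treewidth 2.
One optimal decomposition is:
Bags: B1 = {b, e, h}  B2 = {b, e, f}  B3 = {c, e, f}  B4 = {c, f, g}  B5 = {a, c, g}  B6 = {a, d, g}
Tree: B1–B2, B2–B3, B3–B4, B4–B5, B5–B6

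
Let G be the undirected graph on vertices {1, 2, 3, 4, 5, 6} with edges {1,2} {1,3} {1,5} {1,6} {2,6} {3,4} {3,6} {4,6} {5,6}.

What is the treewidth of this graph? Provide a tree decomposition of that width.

Treewidth 2.
One optimal decomposition is:
Bags: B1 = {1, 3, 6}  B2 = {1, 5, 6}  B3 = {3, 4, 6}  B4 = {1, 2, 6}
Tree: B1–B2, B1–B3, B1–B4

Each bag holds 3 vertices, so the decomposition has width 2, which upper-bounds the treewidth. For the lower bound, the 3 vertices {1, 2, 6} are pairwise adjacent, and any tree decomposition puts a clique entirely inside one bag — forcing width ≥ 2. Hence tw(G) = 2 exactly.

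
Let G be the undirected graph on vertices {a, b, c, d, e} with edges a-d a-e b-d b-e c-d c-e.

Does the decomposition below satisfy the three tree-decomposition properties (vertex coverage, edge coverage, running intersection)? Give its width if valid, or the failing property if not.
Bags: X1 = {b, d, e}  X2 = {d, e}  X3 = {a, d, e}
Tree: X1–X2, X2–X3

No — vertex c appears in no bag.

A tree decomposition must satisfy three properties: every vertex lies in some bag; for every edge, both endpoints lie together in some bag; and for every vertex, the bags containing it form a connected subtree. Here vertex c appears in no bag, so the decomposition is invalid.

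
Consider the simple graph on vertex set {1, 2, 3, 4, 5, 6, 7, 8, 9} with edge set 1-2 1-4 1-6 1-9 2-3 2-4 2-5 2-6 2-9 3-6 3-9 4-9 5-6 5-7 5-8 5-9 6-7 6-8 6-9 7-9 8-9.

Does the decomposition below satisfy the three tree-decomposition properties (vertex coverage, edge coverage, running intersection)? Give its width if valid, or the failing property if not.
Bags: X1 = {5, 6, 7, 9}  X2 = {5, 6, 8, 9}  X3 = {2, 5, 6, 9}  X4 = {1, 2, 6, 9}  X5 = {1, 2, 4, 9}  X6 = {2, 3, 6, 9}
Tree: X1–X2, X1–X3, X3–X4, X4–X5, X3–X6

Vertex coverage: the bags together contain {1, 2, 3, 4, 5, 6, 7, 8, 9}, the full vertex set. Edge coverage: each edge of G has both endpoints in at least one bag. Running intersection: for every vertex, the bags containing it form a connected subtree. All three properties hold, so this is a valid tree decomposition of width max|bag| − 1 = 3, and hence tw(G) ≤ 3.

Yes; width 3.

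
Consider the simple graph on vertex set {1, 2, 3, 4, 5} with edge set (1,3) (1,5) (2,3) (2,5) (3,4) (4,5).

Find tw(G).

2

A width-2 tree decomposition is:
Bags: B1 = {3, 4, 5}  B2 = {2, 3, 5}  B3 = {1, 3, 5}
Tree: B1–B2, B2–B3
Each bag holds 3 vertices, so the decomposition has width 2, which upper-bounds the treewidth. The edges 5–4–3–2–5 form a cycle, so G is not a tree and its treewidth is at least 2. Hence tw(G) = 2 exactly.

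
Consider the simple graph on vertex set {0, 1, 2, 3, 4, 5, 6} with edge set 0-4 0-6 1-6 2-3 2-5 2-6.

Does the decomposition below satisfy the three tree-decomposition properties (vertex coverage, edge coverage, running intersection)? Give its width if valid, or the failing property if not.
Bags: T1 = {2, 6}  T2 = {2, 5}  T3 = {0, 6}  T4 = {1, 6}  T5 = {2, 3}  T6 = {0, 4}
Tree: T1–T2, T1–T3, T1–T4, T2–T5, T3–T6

Vertex coverage: the bags together contain {0, 1, 2, 3, 4, 5, 6}, the full vertex set. Edge coverage: each edge of G has both endpoints in at least one bag. Running intersection: for every vertex, the bags containing it form a connected subtree. All three properties hold, so this is a valid tree decomposition of width max|bag| − 1 = 1, and hence tw(G) ≤ 1.

Yes; width 1.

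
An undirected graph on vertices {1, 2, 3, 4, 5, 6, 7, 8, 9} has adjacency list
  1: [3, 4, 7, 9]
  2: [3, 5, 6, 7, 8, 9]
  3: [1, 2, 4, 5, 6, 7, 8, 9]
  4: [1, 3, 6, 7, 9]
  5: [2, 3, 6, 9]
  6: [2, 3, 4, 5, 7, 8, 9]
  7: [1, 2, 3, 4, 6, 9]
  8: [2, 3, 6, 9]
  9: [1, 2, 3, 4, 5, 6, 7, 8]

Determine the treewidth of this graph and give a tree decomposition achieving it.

The largest bag has 5 vertices, giving width 4; this decomposition certifies tw(G) ≤ 4. For the lower bound, the 5 vertices {1, 3, 4, 7, 9} are pairwise adjacent, and any tree decomposition puts a clique entirely inside one bag — forcing width ≥ 4. The upper and lower bounds meet at 4, so that is the treewidth.

Treewidth 4.
One such decomposition:
Bags: B1 = {2, 3, 6, 7, 9}  B2 = {2, 3, 5, 6, 9}  B3 = {3, 4, 6, 7, 9}  B4 = {2, 3, 6, 8, 9}  B5 = {1, 3, 4, 7, 9}
Tree: B1–B2, B1–B3, B1–B4, B3–B5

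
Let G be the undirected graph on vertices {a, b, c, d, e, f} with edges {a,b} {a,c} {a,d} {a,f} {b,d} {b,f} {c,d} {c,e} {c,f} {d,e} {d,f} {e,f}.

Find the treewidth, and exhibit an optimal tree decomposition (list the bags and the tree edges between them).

Treewidth 3.
Bags: B1 = {a, b, d, f}  B2 = {a, c, d, f}  B3 = {c, d, e, f}
Tree: B1–B2, B2–B3

Each bag holds 4 vertices, so the decomposition has width 3, which upper-bounds the treewidth. Conversely, {c, d, e, f} is a clique of size 4, and the vertices of any clique must share a bag in every tree decomposition; so some bag has ≥ 4 vertices and tw(G) ≥ 3. Hence tw(G) = 3 exactly.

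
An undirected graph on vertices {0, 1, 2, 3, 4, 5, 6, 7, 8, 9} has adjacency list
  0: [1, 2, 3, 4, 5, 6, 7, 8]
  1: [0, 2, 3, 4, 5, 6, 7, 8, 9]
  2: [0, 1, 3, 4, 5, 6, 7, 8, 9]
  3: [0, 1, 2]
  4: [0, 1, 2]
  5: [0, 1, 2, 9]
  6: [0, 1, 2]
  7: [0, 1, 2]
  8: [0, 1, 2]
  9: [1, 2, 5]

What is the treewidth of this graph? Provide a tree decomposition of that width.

Every bag has size at most 4, so the width is 4 − 1 = 3 and tw(G) ≤ 3. On the other hand G contains the 4-clique {0, 1, 2, 3}. A clique must lie in a single bag of any decomposition, so no decomposition can have width below 3. Combining the bounds, tw(G) = 3.

Treewidth 3.
One optimal decomposition is:
Bags: B1 = {0, 1, 2, 7}  B2 = {0, 1, 2, 6}  B3 = {0, 1, 2, 5}  B4 = {0, 1, 2, 8}  B5 = {0, 1, 2, 4}  B6 = {1, 2, 5, 9}  B7 = {0, 1, 2, 3}
Tree: B1–B2, B2–B3, B3–B4, B3–B5, B3–B6, B1–B7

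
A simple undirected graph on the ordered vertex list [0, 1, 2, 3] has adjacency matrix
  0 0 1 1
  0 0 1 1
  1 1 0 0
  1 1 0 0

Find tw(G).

2

A width-2 tree decomposition is:
Bags: B1 = {0, 1, 3}  B2 = {0, 1, 2}
Tree: B1–B2
Each bag holds 3 vertices, so the decomposition has width 2, which upper-bounds the treewidth. Since 0–3–1–2–0 is a cycle in G, G is not acyclic. Forests are exactly the graphs of treewidth ≤ 1, so tw(G) ≥ 2. Combining the bounds, tw(G) = 2.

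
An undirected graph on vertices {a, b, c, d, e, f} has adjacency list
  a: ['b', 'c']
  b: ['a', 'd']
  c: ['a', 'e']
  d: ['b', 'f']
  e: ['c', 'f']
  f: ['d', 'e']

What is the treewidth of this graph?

2

A width-2 tree decomposition is:
Bags: B1 = {a, b, d}  B2 = {a, c, d}  B3 = {c, d, e}  B4 = {d, e, f}
Tree: B1–B2, B2–B3, B3–B4
Every bag has size at most 3, so the width is 3 − 1 = 2 and tw(G) ≤ 2. Since d–b–a–c–e–f–d is a cycle in G, G is not acyclic. Forests are exactly the graphs of treewidth ≤ 1, so tw(G) ≥ 2. Hence tw(G) = 2 exactly.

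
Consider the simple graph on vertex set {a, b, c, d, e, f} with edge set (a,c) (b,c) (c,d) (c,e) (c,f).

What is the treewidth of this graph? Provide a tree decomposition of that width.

Treewidth 1.
Bags: B1 = {c, f}  B2 = {a, c}  B3 = {c, e}  B4 = {b, c}  B5 = {c, d}
Tree: B1–B2, B2–B3, B2–B4, B2–B5

Each bag holds 2 vertices, so the decomposition has width 1, which upper-bounds the treewidth. G has an edge, so its treewidth is at least 1. Therefore the treewidth is 1.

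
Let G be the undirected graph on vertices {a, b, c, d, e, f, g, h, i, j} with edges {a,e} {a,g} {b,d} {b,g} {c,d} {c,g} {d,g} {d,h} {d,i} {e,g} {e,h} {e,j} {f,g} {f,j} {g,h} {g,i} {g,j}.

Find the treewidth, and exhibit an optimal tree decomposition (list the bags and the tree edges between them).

Treewidth 2.
One optimal decomposition is:
Bags: B1 = {e, g, j}  B2 = {e, g, h}  B3 = {d, g, h}  B4 = {f, g, j}  B5 = {a, e, g}  B6 = {b, d, g}  B7 = {c, d, g}  B8 = {d, g, i}
Tree: B1–B2, B2–B3, B1–B4, B1–B5, B3–B6, B6–B7, B6–B8

The largest bag has 3 vertices, giving width 2; this decomposition certifies tw(G) ≤ 2. On the other hand G contains the 3-clique {d, g, h}. A clique must lie in a single bag of any decomposition, so no decomposition can have width below 2. Combining the bounds, tw(G) = 2.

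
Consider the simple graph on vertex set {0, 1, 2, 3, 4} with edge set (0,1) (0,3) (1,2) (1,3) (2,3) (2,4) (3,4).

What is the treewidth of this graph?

A width-2 tree decomposition is:
Bags: B1 = {1, 2, 3}  B2 = {2, 3, 4}  B3 = {0, 1, 3}
Tree: B1–B2, B1–B3
The largest bag has 3 vertices, giving width 2; this decomposition certifies tw(G) ≤ 2. Conversely, {0, 1, 3} is a clique of size 3, and the vertices of any clique must share a bag in every tree decomposition; so some bag has ≥ 3 vertices and tw(G) ≥ 2. Hence tw(G) = 2 exactly.

2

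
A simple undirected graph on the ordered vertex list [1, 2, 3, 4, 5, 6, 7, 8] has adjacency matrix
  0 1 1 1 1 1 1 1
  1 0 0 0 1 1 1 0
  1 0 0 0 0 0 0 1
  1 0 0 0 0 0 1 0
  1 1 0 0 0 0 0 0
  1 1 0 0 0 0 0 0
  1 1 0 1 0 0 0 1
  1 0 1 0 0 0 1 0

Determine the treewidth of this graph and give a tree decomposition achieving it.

Each bag holds 3 vertices, so the decomposition has width 2, which upper-bounds the treewidth. Conversely, {1, 3, 8} is a clique of size 3, and the vertices of any clique must share a bag in every tree decomposition; so some bag has ≥ 3 vertices and tw(G) ≥ 2. Hence tw(G) = 2 exactly.

Treewidth 2.
One optimal decomposition is:
Bags: B1 = {1, 2, 7}  B2 = {1, 7, 8}  B3 = {1, 3, 8}  B4 = {1, 2, 5}  B5 = {1, 2, 6}  B6 = {1, 4, 7}
Tree: B1–B2, B2–B3, B1–B4, B1–B5, B2–B6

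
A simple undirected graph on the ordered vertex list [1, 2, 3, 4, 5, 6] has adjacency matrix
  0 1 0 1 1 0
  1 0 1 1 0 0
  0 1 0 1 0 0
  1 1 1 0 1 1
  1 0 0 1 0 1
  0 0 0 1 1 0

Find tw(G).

A width-2 tree decomposition is:
Bags: B1 = {2, 3, 4}  B2 = {1, 2, 4}  B3 = {1, 4, 5}  B4 = {4, 5, 6}
Tree: B1–B2, B2–B3, B3–B4
The largest bag has 3 vertices, giving width 2; this decomposition certifies tw(G) ≤ 2. On the other hand G contains the 3-clique {1, 2, 4}. A clique must lie in a single bag of any decomposition, so no decomposition can have width below 2. Therefore the treewidth is 2.

2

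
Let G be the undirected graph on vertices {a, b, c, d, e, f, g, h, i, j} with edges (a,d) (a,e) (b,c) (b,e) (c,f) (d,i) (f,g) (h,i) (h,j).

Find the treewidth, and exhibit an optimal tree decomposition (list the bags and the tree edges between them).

The largest bag has 2 vertices, giving width 1; this decomposition certifies tw(G) ≤ 1. Since G has at least one edge (e.g. j–h), it is not an edgeless graph, so tw(G) ≥ 1. Therefore the treewidth is 1.

Treewidth 1.
One optimal decomposition is:
Bags: B1 = {h, j}  B2 = {h, i}  B3 = {d, i}  B4 = {a, d}  B5 = {a, e}  B6 = {b, e}  B7 = {b, c}  B8 = {c, f}  B9 = {f, g}
Tree: B1–B2, B2–B3, B3–B4, B4–B5, B5–B6, B6–B7, B7–B8, B8–B9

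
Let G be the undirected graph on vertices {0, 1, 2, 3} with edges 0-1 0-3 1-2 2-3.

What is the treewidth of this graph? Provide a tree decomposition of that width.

Treewidth 2.
One such decomposition:
Bags: B1 = {0, 1, 2}  B2 = {0, 2, 3}
Tree: B1–B2

The largest bag has 3 vertices, giving width 2; this decomposition certifies tw(G) ≤ 2. The edges 2–1–0–3–2 form a cycle, so G is not a tree and its treewidth is at least 2. The upper and lower bounds meet at 2, so that is the treewidth.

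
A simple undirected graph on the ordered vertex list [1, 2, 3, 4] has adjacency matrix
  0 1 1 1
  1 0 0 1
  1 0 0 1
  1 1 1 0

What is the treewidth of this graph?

A width-2 tree decomposition is:
Bags: B1 = {1, 2, 4}  B2 = {1, 3, 4}
Tree: B1–B2
Each bag holds 3 vertices, so the decomposition has width 2, which upper-bounds the treewidth. On the other hand G contains the 3-clique {1, 2, 4}. A clique must lie in a single bag of any decomposition, so no decomposition can have width below 2. Combining the bounds, tw(G) = 2.

2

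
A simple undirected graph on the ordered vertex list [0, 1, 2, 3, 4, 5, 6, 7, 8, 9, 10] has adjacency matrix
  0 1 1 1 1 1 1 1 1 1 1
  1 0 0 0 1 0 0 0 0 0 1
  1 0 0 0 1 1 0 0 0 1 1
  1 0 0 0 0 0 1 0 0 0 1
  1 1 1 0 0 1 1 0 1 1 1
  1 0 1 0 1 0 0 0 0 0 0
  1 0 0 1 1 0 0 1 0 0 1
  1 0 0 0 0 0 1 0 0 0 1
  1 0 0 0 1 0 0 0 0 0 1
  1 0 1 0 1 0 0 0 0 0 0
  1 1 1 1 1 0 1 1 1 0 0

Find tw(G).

A width-3 tree decomposition is:
Bags: B1 = {0, 2, 4, 10}  B2 = {0, 4, 6, 10}  B3 = {0, 1, 4, 10}  B4 = {0, 2, 4, 9}  B5 = {0, 6, 7, 10}  B6 = {0, 3, 6, 10}  B7 = {0, 4, 8, 10}  B8 = {0, 2, 4, 5}
Tree: B1–B2, B1–B3, B1–B4, B2–B5, B2–B6, B3–B7, B1–B8
Each bag holds 4 vertices, so the decomposition has width 3, which upper-bounds the treewidth. Conversely, {0, 3, 6, 10} is a clique of size 4, and the vertices of any clique must share a bag in every tree decomposition; so some bag has ≥ 4 vertices and tw(G) ≥ 3. Combining the bounds, tw(G) = 3.

3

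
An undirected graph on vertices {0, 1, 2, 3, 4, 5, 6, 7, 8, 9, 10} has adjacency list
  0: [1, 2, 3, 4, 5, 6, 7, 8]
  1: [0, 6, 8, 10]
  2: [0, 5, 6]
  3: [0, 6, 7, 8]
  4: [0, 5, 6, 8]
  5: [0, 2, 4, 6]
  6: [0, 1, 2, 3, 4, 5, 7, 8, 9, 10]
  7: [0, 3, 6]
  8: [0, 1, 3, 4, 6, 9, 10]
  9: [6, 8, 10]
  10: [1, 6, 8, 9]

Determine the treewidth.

3

A width-3 tree decomposition is:
Bags: B1 = {0, 3, 6, 8}  B2 = {0, 1, 6, 8}  B3 = {0, 3, 6, 7}  B4 = {1, 6, 8, 10}  B5 = {0, 4, 6, 8}  B6 = {0, 4, 5, 6}  B7 = {6, 8, 9, 10}  B8 = {0, 2, 5, 6}
Tree: B1–B2, B1–B3, B2–B4, B2–B5, B5–B6, B4–B7, B6–B8
Each bag holds 4 vertices, so the decomposition has width 3, which upper-bounds the treewidth. Conversely, {0, 1, 6, 8} is a clique of size 4, and the vertices of any clique must share a bag in every tree decomposition; so some bag has ≥ 4 vertices and tw(G) ≥ 3. Combining the bounds, tw(G) = 3.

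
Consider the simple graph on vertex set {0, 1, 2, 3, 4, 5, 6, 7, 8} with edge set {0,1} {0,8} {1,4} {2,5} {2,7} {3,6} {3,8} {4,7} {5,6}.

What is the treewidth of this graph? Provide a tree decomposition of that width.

The largest bag has 3 vertices, giving width 2; this decomposition certifies tw(G) ≤ 2. For the lower bound, G contains the cycle 8–3–6–5–2–7–4–1–0–8, so G is not a forest; only forests have treewidth ≤ 1, hence tw(G) ≥ 2. Combining the bounds, tw(G) = 2.

Treewidth 2.
Bags: B1 = {3, 6, 8}  B2 = {5, 6, 8}  B3 = {2, 5, 8}  B4 = {2, 7, 8}  B5 = {4, 7, 8}  B6 = {1, 4, 8}  B7 = {0, 1, 8}
Tree: B1–B2, B2–B3, B3–B4, B4–B5, B5–B6, B6–B7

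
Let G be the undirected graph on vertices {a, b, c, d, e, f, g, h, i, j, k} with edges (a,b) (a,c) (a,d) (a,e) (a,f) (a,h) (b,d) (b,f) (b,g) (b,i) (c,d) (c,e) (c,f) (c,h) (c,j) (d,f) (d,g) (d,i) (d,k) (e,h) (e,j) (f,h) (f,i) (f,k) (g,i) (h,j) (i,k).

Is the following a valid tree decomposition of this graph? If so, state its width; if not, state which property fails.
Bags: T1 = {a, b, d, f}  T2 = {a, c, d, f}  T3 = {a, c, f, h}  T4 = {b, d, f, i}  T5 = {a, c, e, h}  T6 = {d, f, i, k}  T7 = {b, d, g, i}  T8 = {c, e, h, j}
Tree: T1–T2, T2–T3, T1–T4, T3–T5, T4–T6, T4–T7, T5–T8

Vertex coverage: the bags together contain {a, b, c, d, e, f, g, h, i, j, k}, the full vertex set. Edge coverage: each edge of G has both endpoints in at least one bag. Running intersection: for every vertex, the bags containing it form a connected subtree. All three properties hold, so this is a valid tree decomposition of width max|bag| − 1 = 3, and hence tw(G) ≤ 3.

Yes; width 3.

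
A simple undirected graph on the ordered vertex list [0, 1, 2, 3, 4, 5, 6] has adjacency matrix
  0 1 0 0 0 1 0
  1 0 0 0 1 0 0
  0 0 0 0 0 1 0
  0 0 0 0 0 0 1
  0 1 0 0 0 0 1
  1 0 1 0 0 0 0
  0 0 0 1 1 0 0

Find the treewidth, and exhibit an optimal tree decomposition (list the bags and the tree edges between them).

Each bag holds 2 vertices, so the decomposition has width 1, which upper-bounds the treewidth. Since G has at least one edge (e.g. 2–5), it is not an edgeless graph, so tw(G) ≥ 1. Therefore the treewidth is 1.

Treewidth 1.
One optimal decomposition is:
Bags: B1 = {2, 5}  B2 = {0, 5}  B3 = {0, 1}  B4 = {1, 4}  B5 = {4, 6}  B6 = {3, 6}
Tree: B1–B2, B2–B3, B3–B4, B4–B5, B5–B6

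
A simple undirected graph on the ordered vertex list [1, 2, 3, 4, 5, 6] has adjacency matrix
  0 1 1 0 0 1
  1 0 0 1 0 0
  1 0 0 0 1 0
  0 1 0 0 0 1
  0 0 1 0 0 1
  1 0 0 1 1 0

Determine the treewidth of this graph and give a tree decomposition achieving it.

Every bag has size at most 3, so the width is 3 − 1 = 2 and tw(G) ≤ 2. The edges 5–3–1–6–5 form a cycle, so G is not a tree and its treewidth is at least 2. Therefore the treewidth is 2.

Treewidth 2.
Bags: B1 = {3, 5, 6}  B2 = {1, 3, 6}  B3 = {1, 4, 6}  B4 = {1, 2, 4}
Tree: B1–B2, B2–B3, B3–B4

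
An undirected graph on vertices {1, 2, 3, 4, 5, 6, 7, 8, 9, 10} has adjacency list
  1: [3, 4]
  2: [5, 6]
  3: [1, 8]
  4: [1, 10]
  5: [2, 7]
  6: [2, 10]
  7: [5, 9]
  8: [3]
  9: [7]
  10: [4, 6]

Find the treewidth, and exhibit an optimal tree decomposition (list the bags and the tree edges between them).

The largest bag has 2 vertices, giving width 1; this decomposition certifies tw(G) ≤ 1. G has an edge, so its treewidth is at least 1. Hence tw(G) = 1 exactly.

Treewidth 1.
Bags: B1 = {3, 8}  B2 = {1, 3}  B3 = {1, 4}  B4 = {4, 10}  B5 = {6, 10}  B6 = {2, 6}  B7 = {2, 5}  B8 = {5, 7}  B9 = {7, 9}
Tree: B1–B2, B2–B3, B3–B4, B4–B5, B5–B6, B6–B7, B7–B8, B8–B9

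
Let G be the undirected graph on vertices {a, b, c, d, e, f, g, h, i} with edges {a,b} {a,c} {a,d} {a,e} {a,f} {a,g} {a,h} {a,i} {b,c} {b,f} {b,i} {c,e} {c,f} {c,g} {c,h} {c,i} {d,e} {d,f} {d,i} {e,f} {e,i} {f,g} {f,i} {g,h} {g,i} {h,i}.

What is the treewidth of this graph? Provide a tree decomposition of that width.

Every bag has size at most 5, so the width is 5 − 1 = 4 and tw(G) ≤ 4. For the lower bound, the 5 vertices {a, c, g, h, i} are pairwise adjacent, and any tree decomposition puts a clique entirely inside one bag — forcing width ≥ 4. Combining the bounds, tw(G) = 4.

Treewidth 4.
One optimal decomposition is:
Bags: B1 = {a, c, e, f, i}  B2 = {a, c, f, g, i}  B3 = {a, b, c, f, i}  B4 = {a, c, g, h, i}  B5 = {a, d, e, f, i}
Tree: B1–B2, B2–B3, B2–B4, B1–B5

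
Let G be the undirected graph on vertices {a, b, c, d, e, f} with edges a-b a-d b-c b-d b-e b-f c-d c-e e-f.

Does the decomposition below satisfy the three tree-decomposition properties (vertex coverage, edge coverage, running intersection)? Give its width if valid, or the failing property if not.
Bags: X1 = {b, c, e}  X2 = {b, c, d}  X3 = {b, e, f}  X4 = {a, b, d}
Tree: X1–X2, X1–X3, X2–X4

Vertex coverage: the bags together contain {a, b, c, d, e, f}, the full vertex set. Edge coverage: each edge of G has both endpoints in at least one bag. Running intersection: for every vertex, the bags containing it form a connected subtree. All three properties hold, so this is a valid tree decomposition of width max|bag| − 1 = 2, and hence tw(G) ≤ 2.

Yes; width 2.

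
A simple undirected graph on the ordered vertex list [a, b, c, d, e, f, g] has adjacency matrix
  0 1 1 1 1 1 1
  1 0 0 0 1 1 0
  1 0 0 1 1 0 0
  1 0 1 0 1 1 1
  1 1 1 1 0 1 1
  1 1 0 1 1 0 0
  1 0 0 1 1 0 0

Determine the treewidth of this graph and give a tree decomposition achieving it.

The largest bag has 4 vertices, giving width 3; this decomposition certifies tw(G) ≤ 3. On the other hand G contains the 4-clique {a, d, e, g}. A clique must lie in a single bag of any decomposition, so no decomposition can have width below 3. Therefore the treewidth is 3.

Treewidth 3.
One such decomposition:
Bags: B1 = {a, b, e, f}  B2 = {a, d, e, f}  B3 = {a, c, d, e}  B4 = {a, d, e, g}
Tree: B1–B2, B2–B3, B3–B4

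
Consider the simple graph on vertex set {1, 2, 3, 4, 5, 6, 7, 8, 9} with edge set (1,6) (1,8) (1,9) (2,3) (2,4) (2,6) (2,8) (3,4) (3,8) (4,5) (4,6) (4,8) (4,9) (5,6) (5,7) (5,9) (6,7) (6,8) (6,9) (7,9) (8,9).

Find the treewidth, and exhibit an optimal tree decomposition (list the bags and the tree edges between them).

Every bag has size at most 4, so the width is 4 − 1 = 3 and tw(G) ≤ 3. Conversely, {2, 3, 4, 8} is a clique of size 4, and the vertices of any clique must share a bag in every tree decomposition; so some bag has ≥ 4 vertices and tw(G) ≥ 3. Hence tw(G) = 3 exactly.

Treewidth 3.
One such decomposition:
Bags: B1 = {4, 6, 8, 9}  B2 = {2, 4, 6, 8}  B3 = {1, 6, 8, 9}  B4 = {4, 5, 6, 9}  B5 = {2, 3, 4, 8}  B6 = {5, 6, 7, 9}
Tree: B1–B2, B1–B3, B1–B4, B2–B5, B4–B6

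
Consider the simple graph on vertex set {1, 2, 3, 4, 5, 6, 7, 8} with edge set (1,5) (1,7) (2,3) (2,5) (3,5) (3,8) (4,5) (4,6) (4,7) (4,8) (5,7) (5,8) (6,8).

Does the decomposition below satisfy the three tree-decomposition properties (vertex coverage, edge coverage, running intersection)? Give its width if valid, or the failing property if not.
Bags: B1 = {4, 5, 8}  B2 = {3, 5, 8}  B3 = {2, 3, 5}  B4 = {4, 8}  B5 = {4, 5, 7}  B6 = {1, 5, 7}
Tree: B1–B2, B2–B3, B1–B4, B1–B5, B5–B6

No — vertex 6 appears in no bag.

A tree decomposition must satisfy three properties: every vertex lies in some bag; for every edge, both endpoints lie together in some bag; and for every vertex, the bags containing it form a connected subtree. Here vertex 6 appears in no bag, so the decomposition is invalid.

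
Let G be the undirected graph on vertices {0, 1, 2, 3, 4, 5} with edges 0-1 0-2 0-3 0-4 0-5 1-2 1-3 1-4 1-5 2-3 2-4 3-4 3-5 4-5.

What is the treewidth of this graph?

A width-4 tree decomposition is:
Bags: B1 = {0, 1, 2, 3, 4}  B2 = {0, 1, 3, 4, 5}
Tree: B1–B2
Every bag has size at most 5, so the width is 5 − 1 = 4 and tw(G) ≤ 4. For the lower bound, the 5 vertices {0, 1, 2, 3, 4} are pairwise adjacent, and any tree decomposition puts a clique entirely inside one bag — forcing width ≥ 4. The upper and lower bounds meet at 4, so that is the treewidth.

4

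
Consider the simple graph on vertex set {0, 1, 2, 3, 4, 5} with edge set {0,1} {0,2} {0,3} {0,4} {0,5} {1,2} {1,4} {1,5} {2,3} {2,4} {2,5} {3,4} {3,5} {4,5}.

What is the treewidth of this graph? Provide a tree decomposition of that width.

Treewidth 4.
One such decomposition:
Bags: B1 = {0, 1, 2, 4, 5}  B2 = {0, 2, 3, 4, 5}
Tree: B1–B2

Each bag holds 5 vertices, so the decomposition has width 4, which upper-bounds the treewidth. For the lower bound, the 5 vertices {0, 1, 2, 4, 5} are pairwise adjacent, and any tree decomposition puts a clique entirely inside one bag — forcing width ≥ 4. The upper and lower bounds meet at 4, so that is the treewidth.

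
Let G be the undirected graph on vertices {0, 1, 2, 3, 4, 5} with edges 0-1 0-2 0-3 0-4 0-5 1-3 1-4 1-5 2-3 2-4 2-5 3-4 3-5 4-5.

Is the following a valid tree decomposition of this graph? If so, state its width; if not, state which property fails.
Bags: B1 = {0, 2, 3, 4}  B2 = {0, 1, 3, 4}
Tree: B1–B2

A tree decomposition must satisfy three properties: every vertex lies in some bag; for every edge, both endpoints lie together in some bag; and for every vertex, the bags containing it form a connected subtree. Here vertex 5 appears in no bag, so the decomposition is invalid.

No — vertex 5 appears in no bag.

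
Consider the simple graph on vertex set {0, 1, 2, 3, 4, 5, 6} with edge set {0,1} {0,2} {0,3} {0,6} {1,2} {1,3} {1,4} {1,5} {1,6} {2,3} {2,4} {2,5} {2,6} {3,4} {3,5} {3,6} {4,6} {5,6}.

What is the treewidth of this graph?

A width-4 tree decomposition is:
Bags: B1 = {0, 1, 2, 3, 6}  B2 = {1, 2, 3, 5, 6}  B3 = {1, 2, 3, 4, 6}
Tree: B1–B2, B2–B3
Each bag holds 5 vertices, so the decomposition has width 4, which upper-bounds the treewidth. Conversely, {0, 1, 2, 3, 6} is a clique of size 5, and the vertices of any clique must share a bag in every tree decomposition; so some bag has ≥ 5 vertices and tw(G) ≥ 4. The upper and lower bounds meet at 4, so that is the treewidth.

4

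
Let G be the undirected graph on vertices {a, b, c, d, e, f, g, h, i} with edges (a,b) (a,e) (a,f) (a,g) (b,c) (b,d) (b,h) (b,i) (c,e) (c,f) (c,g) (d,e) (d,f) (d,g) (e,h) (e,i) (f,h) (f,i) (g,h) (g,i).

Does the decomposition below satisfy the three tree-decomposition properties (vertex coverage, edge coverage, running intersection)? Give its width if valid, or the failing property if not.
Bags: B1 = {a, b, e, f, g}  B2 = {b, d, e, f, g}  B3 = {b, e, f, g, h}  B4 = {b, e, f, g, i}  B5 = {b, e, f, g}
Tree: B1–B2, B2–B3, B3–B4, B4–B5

No — vertex c appears in no bag.

A tree decomposition must satisfy three properties: every vertex lies in some bag; for every edge, both endpoints lie together in some bag; and for every vertex, the bags containing it form a connected subtree. Here vertex c appears in no bag, so the decomposition is invalid.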